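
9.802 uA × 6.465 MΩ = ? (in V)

63.36993 V

9.802e-6 × 6.465e6 = 63.36993 V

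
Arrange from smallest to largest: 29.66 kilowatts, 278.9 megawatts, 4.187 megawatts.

29.66 kilowatts = 29660 watts
278.9 megawatts = 278900000 watts
4.187 megawatts = 4187000 watts

29.66 kilowatts < 4.187 megawatts < 278.9 megawatts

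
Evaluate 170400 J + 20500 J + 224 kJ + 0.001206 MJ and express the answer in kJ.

416.106 kJ

In kJ:
  170400 J = 170400e-3 kJ = 170.4
  20500 J = 20500e-3 kJ = 20.5
  224 kJ → 224
  0.001206 MJ = 0.001206e3 kJ = 1.206
Sum: 170.4 + 20.5 + 224 + 1.206 = 416.106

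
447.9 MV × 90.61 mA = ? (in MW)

447.9 × 10⁶ × 90.61 × 10⁻³ = 40584.219 × 10³ W

40.584219 MW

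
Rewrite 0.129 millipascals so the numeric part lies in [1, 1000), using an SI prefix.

= 129 × 10⁻⁶ pascals; 10⁻⁶ is micro.

129 micropascals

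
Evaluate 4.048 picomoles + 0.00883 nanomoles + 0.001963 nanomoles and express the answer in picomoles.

In picomoles:
  4.048 picomoles → 4.048
  0.00883 nanomoles = 0.00883 × 10³ picomoles = 8.83
  0.001963 nanomoles = 0.001963 × 10³ picomoles = 1.963
Sum: 4.048 + 8.83 + 1.963 = 14.841

14.841 picomoles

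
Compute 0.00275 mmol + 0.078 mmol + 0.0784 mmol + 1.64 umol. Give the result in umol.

160.79 umol

In umol:
  0.00275 mmol = 0.00275 × 10^3 umol = 2.75
  0.078 mmol = 0.078 × 10^3 umol = 78
  0.0784 mmol = 0.0784 × 10^3 umol = 78.4
  1.64 umol → 1.64
Sum: 2.75 + 78 + 78.4 + 1.64 = 160.79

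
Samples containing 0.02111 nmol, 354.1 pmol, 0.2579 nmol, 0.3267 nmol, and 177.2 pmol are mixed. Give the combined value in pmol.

In pmol:
  0.02111 nmol = 0.02111 × 10³ pmol = 21.11
  354.1 pmol → 354.1
  0.2579 nmol = 0.2579 × 10³ pmol = 257.9
  0.3267 nmol = 0.3267 × 10³ pmol = 326.7
  177.2 pmol → 177.2
Sum: 21.11 + 354.1 + 257.9 + 326.7 + 177.2 = 1137.01

1137.01 pmol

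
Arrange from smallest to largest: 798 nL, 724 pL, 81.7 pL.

798 nL = 0.000000798 L
724 pL = 0.000000000724 L
81.7 pL = 0.0000000000817 L

81.7 pL < 724 pL < 798 nL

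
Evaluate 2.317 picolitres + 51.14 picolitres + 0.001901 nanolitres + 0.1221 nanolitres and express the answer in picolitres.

In picolitres:
  2.317 picolitres → 2.317
  51.14 picolitres → 51.14
  0.001901 nanolitres = 0.001901 × 10³ picolitres = 1.901
  0.1221 nanolitres = 0.1221 × 10³ picolitres = 122.1
Sum: 2.317 + 51.14 + 1.901 + 122.1 = 177.458

177.458 picolitres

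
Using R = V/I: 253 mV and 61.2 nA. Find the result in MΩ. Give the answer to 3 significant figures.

(253 × 10⁻³) / (61.2 × 10⁻⁹) = 4.134 × 10⁶ Ω

4.13 MΩ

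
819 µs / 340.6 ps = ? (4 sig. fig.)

2405000

(819e-6) / (340.6e-12) = 2.4046e6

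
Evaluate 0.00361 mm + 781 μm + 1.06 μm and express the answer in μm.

In μm:
  0.00361 mm = 0.00361 × 10³ μm = 3.61
  781 μm → 781
  1.06 μm → 1.06
Sum: 3.61 + 781 + 1.06 = 785.67

785.67 μm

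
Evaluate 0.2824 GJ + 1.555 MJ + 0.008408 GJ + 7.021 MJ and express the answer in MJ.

299.384 MJ

In MJ:
  0.2824 GJ = 0.2824 × 10³ MJ = 282.4
  1.555 MJ → 1.555
  0.008408 GJ = 0.008408 × 10³ MJ = 8.408
  7.021 MJ → 7.021
Sum: 282.4 + 1.555 + 8.408 + 7.021 = 299.384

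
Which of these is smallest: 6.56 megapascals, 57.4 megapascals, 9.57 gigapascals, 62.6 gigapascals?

6.56 megapascals

6.56 megapascals = 6560000 pascals
57.4 megapascals = 57400000 pascals
9.57 gigapascals = 9570000000 pascals
62.6 gigapascals = 62600000000 pascals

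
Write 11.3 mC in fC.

milli = 10⁻³, femto = 10⁻¹⁵; factor is 10¹².
11.3 × 10¹² = 11300000000000

11300000000000 fC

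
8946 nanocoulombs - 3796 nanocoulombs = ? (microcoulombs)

5.15 microcoulombs

In microcoulombs:
  8946 nanocoulombs = 8946 × 10⁻³ microcoulombs = 8.946
  3796 nanocoulombs = 3796 × 10⁻³ microcoulombs = 3.796
Difference: 8.946 - 3.796 = 5.15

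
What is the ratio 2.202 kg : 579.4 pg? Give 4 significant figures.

3800000000000

(2.202e3) / (579.4e-12) = 0.0038005e15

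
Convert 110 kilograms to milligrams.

kilo = 1e3, milli = 1e-3; factor is 1e6.
110 × 1e6 = 110000000

110000000 milligrams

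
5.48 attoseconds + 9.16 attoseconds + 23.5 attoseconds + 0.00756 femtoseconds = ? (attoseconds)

45.7 attoseconds

In attoseconds:
  5.48 attoseconds → 5.48
  9.16 attoseconds → 9.16
  23.5 attoseconds → 23.5
  0.00756 femtoseconds = 0.00756e3 attoseconds = 7.56
Sum: 5.48 + 9.16 + 23.5 + 7.56 = 45.7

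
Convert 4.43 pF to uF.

0.00000443 uF

pico = 10⁻¹², micro = 10⁻⁶; factor is 10⁻⁶.
4.43 × 10⁻⁶ = 0.00000443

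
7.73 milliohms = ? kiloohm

0.00000773 kiloohms

milli = 1e-3, kilo = 1e3; factor is 1e-6.
7.73 × 1e-6 = 0.00000773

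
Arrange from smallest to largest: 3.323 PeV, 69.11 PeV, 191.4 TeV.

191.4 TeV < 3.323 PeV < 69.11 PeV

3.323 PeV = 3323000000000000 eV
69.11 PeV = 69110000000000000 eV
191.4 TeV = 191400000000000 eV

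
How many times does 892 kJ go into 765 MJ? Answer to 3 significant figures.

858

(765 × 10⁶) / (892 × 10³) = 0.8576 × 10³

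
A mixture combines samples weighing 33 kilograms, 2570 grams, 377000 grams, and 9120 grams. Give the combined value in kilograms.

421.69 kilograms

In kilograms:
  33 kilograms → 33
  2570 grams = 2570 × 10⁻³ kilograms = 2.57
  377000 grams = 377000 × 10⁻³ kilograms = 377
  9120 grams = 9120 × 10⁻³ kilograms = 9.12
Sum: 33 + 2.57 + 377 + 9.12 = 421.69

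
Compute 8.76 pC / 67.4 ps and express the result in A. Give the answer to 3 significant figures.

(8.76 × 10⁻¹²) / (67.4 × 10⁻¹²) = 0.12997 A

0.130 A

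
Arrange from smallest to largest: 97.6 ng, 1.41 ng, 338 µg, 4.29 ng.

97.6 ng = 0.0000000976 g
1.41 ng = 0.00000000141 g
338 µg = 0.000338 g
4.29 ng = 0.00000000429 g

1.41 ng < 4.29 ng < 97.6 ng < 338 µg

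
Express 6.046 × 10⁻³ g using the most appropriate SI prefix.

= 6.046 × 10⁻³ g; 10⁻³ is milli.

6.046 mg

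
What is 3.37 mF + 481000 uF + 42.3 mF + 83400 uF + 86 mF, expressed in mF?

696.07 mF

In mF:
  3.37 mF → 3.37
  481000 uF = 481000 × 10⁻³ mF = 481
  42.3 mF → 42.3
  83400 uF = 83400 × 10⁻³ mF = 83.4
  86 mF → 86
Sum: 3.37 + 481 + 42.3 + 83.4 + 86 = 696.07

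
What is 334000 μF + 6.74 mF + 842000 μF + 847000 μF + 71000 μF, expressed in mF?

2100.74 mF

In mF:
  334000 μF = 334000e-3 mF = 334
  6.74 mF → 6.74
  842000 μF = 842000e-3 mF = 842
  847000 μF = 847000e-3 mF = 847
  71000 μF = 71000e-3 mF = 71
Sum: 334 + 6.74 + 842 + 847 + 71 = 2100.74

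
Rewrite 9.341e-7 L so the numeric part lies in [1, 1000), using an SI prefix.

934.1 nL

= 934.1e-9 L; 1e-9 is nano.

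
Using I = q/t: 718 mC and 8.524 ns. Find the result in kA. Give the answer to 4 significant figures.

(718 × 10^-3) / (8.524 × 10^-9) = 84.2328 × 10^6 A

84230 kA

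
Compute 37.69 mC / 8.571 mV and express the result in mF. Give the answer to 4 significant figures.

4397 mF

(37.69e-3) / (8.571e-3) = 4.39739 F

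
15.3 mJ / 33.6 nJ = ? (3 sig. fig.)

(15.3 × 10^-3) / (33.6 × 10^-9) = 0.4554 × 10^6

455000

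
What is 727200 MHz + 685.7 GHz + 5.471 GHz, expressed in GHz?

In GHz:
  727200 MHz = 727200 × 10^-3 GHz = 727.2
  685.7 GHz → 685.7
  5.471 GHz → 5.471
Sum: 727.2 + 685.7 + 5.471 = 1418.371

1418.371 GHz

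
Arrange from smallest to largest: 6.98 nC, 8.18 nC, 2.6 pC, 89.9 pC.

6.98 nC = 0.00000000698 C
8.18 nC = 0.00000000818 C
2.6 pC = 0.0000000000026 C
89.9 pC = 0.0000000000899 C

2.6 pC < 89.9 pC < 6.98 nC < 8.18 nC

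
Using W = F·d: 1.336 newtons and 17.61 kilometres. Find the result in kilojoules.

23.52696 kilojoules

1.336 × 17.61 × 10³ = 23.52696 × 10³ J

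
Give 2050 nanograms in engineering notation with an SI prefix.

2.05 micrograms

= 2.05 × 10^-6 grams; 10^-6 is micro.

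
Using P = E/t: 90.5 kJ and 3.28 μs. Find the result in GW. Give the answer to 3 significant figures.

27.6 GW

(90.5e3) / (3.28e-6) = 27.591e9 W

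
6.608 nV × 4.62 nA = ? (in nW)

6.608 × 10⁻⁹ × 4.62 × 10⁻⁹ = 30.52896 × 10⁻¹⁸ W

0.00000003052896 nW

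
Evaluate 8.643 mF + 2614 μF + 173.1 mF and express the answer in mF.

In mF:
  8.643 mF → 8.643
  2614 μF = 2614e-3 mF = 2.614
  173.1 mF → 173.1
Sum: 8.643 + 2.614 + 173.1 = 184.357

184.357 mF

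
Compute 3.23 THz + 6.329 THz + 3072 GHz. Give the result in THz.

In THz:
  3.23 THz → 3.23
  6.329 THz → 6.329
  3072 GHz = 3072 × 10^-3 THz = 3.072
Sum: 3.23 + 6.329 + 3.072 = 12.631

12.631 THz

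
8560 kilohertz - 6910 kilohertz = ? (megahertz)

In megahertz:
  8560 kilohertz = 8560e-3 megahertz = 8.56
  6910 kilohertz = 6910e-3 megahertz = 6.91
Difference: 8.56 - 6.91 = 1.65

1.65 megahertz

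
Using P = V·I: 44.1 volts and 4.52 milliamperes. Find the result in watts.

44.1 × 4.52 × 10^-3 = 199.332 × 10^-3 W

0.199332 watts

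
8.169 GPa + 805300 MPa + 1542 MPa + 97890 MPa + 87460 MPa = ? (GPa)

1000.361 GPa

In GPa:
  8.169 GPa → 8.169
  805300 MPa = 805300 × 10^-3 GPa = 805.3
  1542 MPa = 1542 × 10^-3 GPa = 1.542
  97890 MPa = 97890 × 10^-3 GPa = 97.89
  87460 MPa = 87460 × 10^-3 GPa = 87.46
Sum: 8.169 + 805.3 + 1.542 + 97.89 + 87.46 = 1000.361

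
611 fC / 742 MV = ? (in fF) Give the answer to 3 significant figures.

0.000000823 fF

(611 × 10⁻¹⁵) / (742 × 10⁶) = 0.82345 × 10⁻²¹ F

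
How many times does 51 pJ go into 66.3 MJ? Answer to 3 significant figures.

(66.3 × 10⁶) / (51 × 10⁻¹²) = 1.3 × 10¹⁸

1300000000000000000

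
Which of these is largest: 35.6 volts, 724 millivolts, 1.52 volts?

35.6 volts

35.6 volts = 35.6 volts
724 millivolts = 0.724 volts
1.52 volts = 1.52 volts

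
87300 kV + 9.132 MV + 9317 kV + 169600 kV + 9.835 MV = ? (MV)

285.184 MV

In MV:
  87300 kV = 87300 × 10^-3 MV = 87.3
  9.132 MV → 9.132
  9317 kV = 9317 × 10^-3 MV = 9.317
  169600 kV = 169600 × 10^-3 MV = 169.6
  9.835 MV → 9.835
Sum: 87.3 + 9.132 + 9.317 + 169.6 + 9.835 = 285.184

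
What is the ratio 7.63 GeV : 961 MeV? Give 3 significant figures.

7.94

(7.63 × 10^9) / (961 × 10^6) = 0.00794 × 10^3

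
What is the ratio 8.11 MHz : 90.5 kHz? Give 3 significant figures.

89.6

(8.11 × 10^6) / (90.5 × 10^3) = 0.08961 × 10^3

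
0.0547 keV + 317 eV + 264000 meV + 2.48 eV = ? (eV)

In eV:
  0.0547 keV = 0.0547 × 10^3 eV = 54.7
  317 eV → 317
  264000 meV = 264000 × 10^-3 eV = 264
  2.48 eV → 2.48
Sum: 54.7 + 317 + 264 + 2.48 = 638.18

638.18 eV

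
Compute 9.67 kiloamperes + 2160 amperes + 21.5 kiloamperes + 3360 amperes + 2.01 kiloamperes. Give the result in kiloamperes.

38.7 kiloamperes

In kiloamperes:
  9.67 kiloamperes → 9.67
  2160 amperes = 2160 × 10⁻³ kiloamperes = 2.16
  21.5 kiloamperes → 21.5
  3360 amperes = 3360 × 10⁻³ kiloamperes = 3.36
  2.01 kiloamperes → 2.01
Sum: 9.67 + 2.16 + 21.5 + 3.36 + 2.01 = 38.7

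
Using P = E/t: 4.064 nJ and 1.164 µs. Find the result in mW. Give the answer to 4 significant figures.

3.491 mW

(4.064 × 10^-9) / (1.164 × 10^-6) = 3.49141 × 10^-3 W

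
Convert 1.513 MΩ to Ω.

mega = 10⁶, (no prefix) = 10⁰; factor is 10⁶.
1.513 × 10⁶ = 1513000

1513000 Ω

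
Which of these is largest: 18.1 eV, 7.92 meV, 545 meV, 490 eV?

490 eV

18.1 eV = 18.1 eV
7.92 meV = 0.00792 eV
545 meV = 0.545 eV
490 eV = 490 eV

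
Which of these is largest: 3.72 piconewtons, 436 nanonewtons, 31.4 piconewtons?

436 nanonewtons

3.72 piconewtons = 0.00000000000372 newtons
436 nanonewtons = 0.000000436 newtons
31.4 piconewtons = 0.0000000000314 newtons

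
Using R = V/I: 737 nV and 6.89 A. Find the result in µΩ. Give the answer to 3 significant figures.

(737 × 10⁻⁹) / (6.89) = 106.97 × 10⁻⁹ Ω

0.107 µΩ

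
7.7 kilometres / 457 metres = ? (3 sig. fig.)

16.8

(7.7e3) / (457) = 0.01685e3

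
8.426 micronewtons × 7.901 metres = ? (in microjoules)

66.573826 microjoules

8.426 × 10^-6 × 7.901 = 66.573826 × 10^-6 J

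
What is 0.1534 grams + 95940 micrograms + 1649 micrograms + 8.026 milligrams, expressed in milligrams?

In milligrams:
  0.1534 grams = 0.1534e3 milligrams = 153.4
  95940 micrograms = 95940e-3 milligrams = 95.94
  1649 micrograms = 1649e-3 milligrams = 1.649
  8.026 milligrams → 8.026
Sum: 153.4 + 95.94 + 1.649 + 8.026 = 259.015

259.015 milligrams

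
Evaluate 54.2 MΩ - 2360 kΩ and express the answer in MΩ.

In MΩ:
  54.2 MΩ → 54.2
  2360 kΩ = 2360 × 10^-3 MΩ = 2.36
Difference: 54.2 - 2.36 = 51.84

51.84 MΩ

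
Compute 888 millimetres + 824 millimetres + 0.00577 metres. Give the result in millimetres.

1717.77 millimetres

In millimetres:
  888 millimetres → 888
  824 millimetres → 824
  0.00577 metres = 0.00577 × 10³ millimetres = 5.77
Sum: 888 + 824 + 5.77 = 1717.77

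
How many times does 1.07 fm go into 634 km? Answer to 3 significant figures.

593000000000000000000

(634e3) / (1.07e-15) = 592.5e18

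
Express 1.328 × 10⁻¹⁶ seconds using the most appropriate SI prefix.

= 132.8 × 10⁻¹⁸ seconds; 10⁻¹⁸ is atto.

132.8 attoseconds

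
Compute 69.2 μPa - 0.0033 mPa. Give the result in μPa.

In μPa:
  69.2 μPa → 69.2
  0.0033 mPa = 0.0033e3 μPa = 3.3
Difference: 69.2 - 3.3 = 65.9

65.9 μPa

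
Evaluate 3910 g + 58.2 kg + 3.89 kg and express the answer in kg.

66 kg

In kg:
  3910 g = 3910 × 10⁻³ kg = 3.91
  58.2 kg → 58.2
  3.89 kg → 3.89
Sum: 3.91 + 58.2 + 3.89 = 66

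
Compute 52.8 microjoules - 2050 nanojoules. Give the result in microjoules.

In microjoules:
  52.8 microjoules → 52.8
  2050 nanojoules = 2050e-3 microjoules = 2.05
Difference: 52.8 - 2.05 = 50.75

50.75 microjoules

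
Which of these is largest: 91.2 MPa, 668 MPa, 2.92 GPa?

2.92 GPa

91.2 MPa = 91200000 Pa
668 MPa = 668000000 Pa
2.92 GPa = 2920000000 Pa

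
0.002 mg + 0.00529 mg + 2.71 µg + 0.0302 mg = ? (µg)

In µg:
  0.002 mg = 0.002e3 µg = 2
  0.00529 mg = 0.00529e3 µg = 5.29
  2.71 µg → 2.71
  0.0302 mg = 0.0302e3 µg = 30.2
Sum: 2 + 5.29 + 2.71 + 30.2 = 40.2

40.2 µg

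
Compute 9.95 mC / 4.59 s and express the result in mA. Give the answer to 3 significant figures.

(9.95e-3) / (4.59) = 2.1678e-3 A

2.17 mA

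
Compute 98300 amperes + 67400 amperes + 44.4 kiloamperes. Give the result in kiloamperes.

In kiloamperes:
  98300 amperes = 98300 × 10^-3 kiloamperes = 98.3
  67400 amperes = 67400 × 10^-3 kiloamperes = 67.4
  44.4 kiloamperes → 44.4
Sum: 98.3 + 67.4 + 44.4 = 210.1

210.1 kiloamperes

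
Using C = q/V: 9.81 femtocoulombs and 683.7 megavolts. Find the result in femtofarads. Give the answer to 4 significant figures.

0.00000001435 femtofarads

(9.81e-15) / (683.7e6) = 0.0143484e-21 F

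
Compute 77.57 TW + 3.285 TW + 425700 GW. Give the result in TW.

506.555 TW

In TW:
  77.57 TW → 77.57
  3.285 TW → 3.285
  425700 GW = 425700 × 10^-3 TW = 425.7
Sum: 77.57 + 3.285 + 425.7 = 506.555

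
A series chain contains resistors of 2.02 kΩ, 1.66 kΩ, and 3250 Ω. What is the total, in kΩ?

6.93 kΩ

In kΩ:
  2.02 kΩ → 2.02
  1.66 kΩ → 1.66
  3250 Ω = 3250e-3 kΩ = 3.25
Sum: 2.02 + 1.66 + 3.25 = 6.93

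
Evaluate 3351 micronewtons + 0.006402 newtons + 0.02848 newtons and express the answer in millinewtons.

38.233 millinewtons

In millinewtons:
  3351 micronewtons = 3351e-3 millinewtons = 3.351
  0.006402 newtons = 0.006402e3 millinewtons = 6.402
  0.02848 newtons = 0.02848e3 millinewtons = 28.48
Sum: 3.351 + 6.402 + 28.48 = 38.233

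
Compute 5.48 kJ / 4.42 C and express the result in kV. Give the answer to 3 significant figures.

(5.48 × 10³) / (4.42) = 1.2398 × 10³ V

1.24 kV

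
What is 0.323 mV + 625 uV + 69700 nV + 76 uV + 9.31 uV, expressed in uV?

1103.01 uV

In uV:
  0.323 mV = 0.323e3 uV = 323
  625 uV → 625
  69700 nV = 69700e-3 uV = 69.7
  76 uV → 76
  9.31 uV → 9.31
Sum: 323 + 625 + 69.7 + 76 + 9.31 = 1103.01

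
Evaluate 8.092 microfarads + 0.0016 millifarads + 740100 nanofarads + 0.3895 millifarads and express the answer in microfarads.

In microfarads:
  8.092 microfarads → 8.092
  0.0016 millifarads = 0.0016 × 10³ microfarads = 1.6
  740100 nanofarads = 740100 × 10⁻³ microfarads = 740.1
  0.3895 millifarads = 0.3895 × 10³ microfarads = 389.5
Sum: 8.092 + 1.6 + 740.1 + 389.5 = 1139.292

1139.292 microfarads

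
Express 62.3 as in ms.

atto = 10^-18, milli = 10^-3; factor is 10^-15.
62.3 × 10^-15 = 0.0000000000000623

0.0000000000000623 ms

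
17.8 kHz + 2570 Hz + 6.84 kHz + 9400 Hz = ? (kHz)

In kHz:
  17.8 kHz → 17.8
  2570 Hz = 2570 × 10^-3 kHz = 2.57
  6.84 kHz → 6.84
  9400 Hz = 9400 × 10^-3 kHz = 9.4
Sum: 17.8 + 2.57 + 6.84 + 9.4 = 36.61

36.61 kHz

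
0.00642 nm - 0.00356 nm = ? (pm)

2.86 pm

In pm:
  0.00642 nm = 0.00642 × 10³ pm = 6.42
  0.00356 nm = 0.00356 × 10³ pm = 3.56
Difference: 6.42 - 3.56 = 2.86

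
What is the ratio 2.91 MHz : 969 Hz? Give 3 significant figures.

(2.91 × 10^6) / (969) = 0.003003 × 10^6

3000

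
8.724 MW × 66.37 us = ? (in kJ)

8.724e6 × 66.37e-6 = 579.01188 J

0.57901188 kJ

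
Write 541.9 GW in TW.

giga = 1e9, tera = 1e12; factor is 1e-3.
541.9 × 1e-3 = 0.5419

0.5419 TW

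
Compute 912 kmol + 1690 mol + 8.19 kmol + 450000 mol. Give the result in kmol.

1371.88 kmol

In kmol:
  912 kmol → 912
  1690 mol = 1690 × 10⁻³ kmol = 1.69
  8.19 kmol → 8.19
  450000 mol = 450000 × 10⁻³ kmol = 450
Sum: 912 + 1.69 + 8.19 + 450 = 1371.88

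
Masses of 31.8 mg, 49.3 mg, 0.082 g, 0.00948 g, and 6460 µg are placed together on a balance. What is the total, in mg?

In mg:
  31.8 mg → 31.8
  49.3 mg → 49.3
  0.082 g = 0.082 × 10³ mg = 82
  0.00948 g = 0.00948 × 10³ mg = 9.48
  6460 µg = 6460 × 10⁻³ mg = 6.46
Sum: 31.8 + 49.3 + 82 + 9.48 + 6.46 = 179.04

179.04 mg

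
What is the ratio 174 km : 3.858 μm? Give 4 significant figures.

(174 × 10³) / (3.858 × 10⁻⁶) = 45.101 × 10⁹

45100000000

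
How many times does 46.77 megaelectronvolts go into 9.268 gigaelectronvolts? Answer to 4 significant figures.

(9.268 × 10⁹) / (46.77 × 10⁶) = 0.19816 × 10³

198.2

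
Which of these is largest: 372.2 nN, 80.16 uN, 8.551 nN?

80.16 uN

372.2 nN = 0.0000003722 N
80.16 uN = 0.00008016 N
8.551 nN = 0.000000008551 N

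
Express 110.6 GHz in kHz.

110600000 kHz

giga = 10⁹, kilo = 10³; factor is 10⁶.
110.6 × 10⁶ = 110600000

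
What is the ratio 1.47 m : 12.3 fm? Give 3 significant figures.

(1.47) / (12.3e-15) = 0.1195e15

120000000000000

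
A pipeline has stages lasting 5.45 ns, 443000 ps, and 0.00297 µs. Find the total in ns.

451.42 ns

In ns:
  5.45 ns → 5.45
  443000 ps = 443000 × 10⁻³ ns = 443
  0.00297 µs = 0.00297 × 10³ ns = 2.97
Sum: 5.45 + 443 + 2.97 = 451.42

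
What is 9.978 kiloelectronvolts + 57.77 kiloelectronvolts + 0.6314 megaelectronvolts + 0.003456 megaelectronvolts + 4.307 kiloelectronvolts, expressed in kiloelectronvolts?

In kiloelectronvolts:
  9.978 kiloelectronvolts → 9.978
  57.77 kiloelectronvolts → 57.77
  0.6314 megaelectronvolts = 0.6314e3 kiloelectronvolts = 631.4
  0.003456 megaelectronvolts = 0.003456e3 kiloelectronvolts = 3.456
  4.307 kiloelectronvolts → 4.307
Sum: 9.978 + 57.77 + 631.4 + 3.456 + 4.307 = 706.911

706.911 kiloelectronvolts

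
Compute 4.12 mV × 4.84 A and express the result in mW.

4.12 × 10^-3 × 4.84 = 19.9408 × 10^-3 W

19.9408 mW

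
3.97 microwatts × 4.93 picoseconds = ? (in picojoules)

0.0000195721 picojoules

3.97 × 10⁻⁶ × 4.93 × 10⁻¹² = 19.5721 × 10⁻¹⁸ J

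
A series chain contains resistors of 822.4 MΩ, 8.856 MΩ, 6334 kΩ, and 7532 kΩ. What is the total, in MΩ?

In MΩ:
  822.4 MΩ → 822.4
  8.856 MΩ → 8.856
  6334 kΩ = 6334e-3 MΩ = 6.334
  7532 kΩ = 7532e-3 MΩ = 7.532
Sum: 822.4 + 8.856 + 6.334 + 7.532 = 845.122

845.122 MΩ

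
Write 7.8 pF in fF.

pico = 1e-12, femto = 1e-15; factor is 1e3.
7.8 × 1e3 = 7800

7800 fF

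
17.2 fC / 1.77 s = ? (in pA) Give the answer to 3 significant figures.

(17.2e-15) / (1.77) = 9.7175e-15 A

0.00972 pA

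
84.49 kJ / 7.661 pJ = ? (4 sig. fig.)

11030000000000000

(84.49 × 10^3) / (7.661 × 10^-12) = 11.029 × 10^15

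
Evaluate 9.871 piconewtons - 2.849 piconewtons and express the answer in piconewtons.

7.022 piconewtons

In piconewtons:
  9.871 piconewtons → 9.871
  2.849 piconewtons → 2.849
Difference: 9.871 - 2.849 = 7.022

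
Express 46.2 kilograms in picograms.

kilo = 10³, pico = 10⁻¹²; factor is 10¹⁵.
46.2 × 10¹⁵ = 46200000000000000

46200000000000000 picograms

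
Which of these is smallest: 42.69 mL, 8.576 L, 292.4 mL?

42.69 mL

42.69 mL = 0.04269 L
8.576 L = 8.576 L
292.4 mL = 0.2924 L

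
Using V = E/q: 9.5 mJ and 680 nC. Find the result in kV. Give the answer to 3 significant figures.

14.0 kV

(9.5 × 10⁻³) / (680 × 10⁻⁹) = 0.013971 × 10⁶ V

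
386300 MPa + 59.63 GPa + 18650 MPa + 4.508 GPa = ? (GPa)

469.088 GPa

In GPa:
  386300 MPa = 386300 × 10^-3 GPa = 386.3
  59.63 GPa → 59.63
  18650 MPa = 18650 × 10^-3 GPa = 18.65
  4.508 GPa → 4.508
Sum: 386.3 + 59.63 + 18.65 + 4.508 = 469.088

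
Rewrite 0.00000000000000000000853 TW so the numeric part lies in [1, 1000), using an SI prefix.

8.53 nW

= 8.53 × 10⁻⁹ W; 10⁻⁹ is nano.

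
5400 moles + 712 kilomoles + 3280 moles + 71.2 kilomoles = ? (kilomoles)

In kilomoles:
  5400 moles = 5400e-3 kilomoles = 5.4
  712 kilomoles → 712
  3280 moles = 3280e-3 kilomoles = 3.28
  71.2 kilomoles → 71.2
Sum: 5.4 + 712 + 3.28 + 71.2 = 791.88

791.88 kilomoles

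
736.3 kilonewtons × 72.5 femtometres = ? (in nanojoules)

53.38175 nanojoules

736.3e3 × 72.5e-15 = 53381.75e-12 J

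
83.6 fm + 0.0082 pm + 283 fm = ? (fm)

In fm:
  83.6 fm → 83.6
  0.0082 pm = 0.0082 × 10^3 fm = 8.2
  283 fm → 283
Sum: 83.6 + 8.2 + 283 = 374.8

374.8 fm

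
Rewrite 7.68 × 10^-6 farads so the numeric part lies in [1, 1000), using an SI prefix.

= 7.68 × 10^-6 farads; 10^-6 is micro.

7.68 microfarads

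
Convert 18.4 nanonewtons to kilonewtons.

0.0000000000184 kilonewtons

nano = 10⁻⁹, kilo = 10³; factor is 10⁻¹².
18.4 × 10⁻¹² = 0.0000000000184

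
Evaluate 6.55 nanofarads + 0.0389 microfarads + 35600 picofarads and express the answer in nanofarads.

81.05 nanofarads

In nanofarads:
  6.55 nanofarads → 6.55
  0.0389 microfarads = 0.0389 × 10³ nanofarads = 38.9
  35600 picofarads = 35600 × 10⁻³ nanofarads = 35.6
Sum: 6.55 + 38.9 + 35.6 = 81.05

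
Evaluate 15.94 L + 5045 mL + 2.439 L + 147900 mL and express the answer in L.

171.324 L

In L:
  15.94 L → 15.94
  5045 mL = 5045e-3 L = 5.045
  2.439 L → 2.439
  147900 mL = 147900e-3 L = 147.9
Sum: 15.94 + 5.045 + 2.439 + 147.9 = 171.324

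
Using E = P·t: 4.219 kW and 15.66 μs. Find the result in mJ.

66.06954 mJ

4.219 × 10³ × 15.66 × 10⁻⁶ = 66.06954 × 10⁻³ J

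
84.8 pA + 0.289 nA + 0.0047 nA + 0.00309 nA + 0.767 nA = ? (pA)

In pA:
  84.8 pA → 84.8
  0.289 nA = 0.289 × 10³ pA = 289
  0.0047 nA = 0.0047 × 10³ pA = 4.7
  0.00309 nA = 0.00309 × 10³ pA = 3.09
  0.767 nA = 0.767 × 10³ pA = 767
Sum: 84.8 + 289 + 4.7 + 3.09 + 767 = 1148.59

1148.59 pA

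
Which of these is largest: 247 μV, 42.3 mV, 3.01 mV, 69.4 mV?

69.4 mV

247 μV = 0.000247 V
42.3 mV = 0.0423 V
3.01 mV = 0.00301 V
69.4 mV = 0.0694 V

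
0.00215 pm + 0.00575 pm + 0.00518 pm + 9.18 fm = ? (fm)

22.26 fm

In fm:
  0.00215 pm = 0.00215 × 10^3 fm = 2.15
  0.00575 pm = 0.00575 × 10^3 fm = 5.75
  0.00518 pm = 0.00518 × 10^3 fm = 5.18
  9.18 fm → 9.18
Sum: 2.15 + 5.75 + 5.18 + 9.18 = 22.26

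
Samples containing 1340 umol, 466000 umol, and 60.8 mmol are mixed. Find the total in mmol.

In mmol:
  1340 umol = 1340e-3 mmol = 1.34
  466000 umol = 466000e-3 mmol = 466
  60.8 mmol → 60.8
Sum: 1.34 + 466 + 60.8 = 528.14

528.14 mmol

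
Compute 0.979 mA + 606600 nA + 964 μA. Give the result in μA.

2549.6 μA

In μA:
  0.979 mA = 0.979 × 10^3 μA = 979
  606600 nA = 606600 × 10^-3 μA = 606.6
  964 μA → 964
Sum: 979 + 606.6 + 964 = 2549.6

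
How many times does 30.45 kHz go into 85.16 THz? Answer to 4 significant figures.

(85.16 × 10^12) / (30.45 × 10^3) = 2.7967 × 10^9

2797000000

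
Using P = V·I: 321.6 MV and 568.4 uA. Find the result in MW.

321.6 × 10⁶ × 568.4 × 10⁻⁶ = 182797.44 W

0.18279744 MW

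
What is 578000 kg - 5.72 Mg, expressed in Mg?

572.28 Mg

In Mg:
  578000 kg = 578000 × 10⁻³ Mg = 578
  5.72 Mg → 5.72
Difference: 578 - 5.72 = 572.28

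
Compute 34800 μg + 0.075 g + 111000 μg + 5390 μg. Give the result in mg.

In mg:
  34800 μg = 34800e-3 mg = 34.8
  0.075 g = 0.075e3 mg = 75
  111000 μg = 111000e-3 mg = 111
  5390 μg = 5390e-3 mg = 5.39
Sum: 34.8 + 75 + 111 + 5.39 = 226.19

226.19 mg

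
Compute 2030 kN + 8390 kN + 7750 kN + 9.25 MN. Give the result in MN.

27.42 MN

In MN:
  2030 kN = 2030 × 10⁻³ MN = 2.03
  8390 kN = 8390 × 10⁻³ MN = 8.39
  7750 kN = 7750 × 10⁻³ MN = 7.75
  9.25 MN → 9.25
Sum: 2.03 + 8.39 + 7.75 + 9.25 = 27.42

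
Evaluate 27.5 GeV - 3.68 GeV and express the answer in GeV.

23.82 GeV

In GeV:
  27.5 GeV → 27.5
  3.68 GeV → 3.68
Difference: 27.5 - 3.68 = 23.82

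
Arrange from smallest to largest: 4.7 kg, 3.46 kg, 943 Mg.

3.46 kg < 4.7 kg < 943 Mg

4.7 kg = 4700 g
3.46 kg = 3460 g
943 Mg = 943000000 g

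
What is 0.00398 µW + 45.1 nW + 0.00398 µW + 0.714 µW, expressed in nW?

767.06 nW

In nW:
  0.00398 µW = 0.00398 × 10³ nW = 3.98
  45.1 nW → 45.1
  0.00398 µW = 0.00398 × 10³ nW = 3.98
  0.714 µW = 0.714 × 10³ nW = 714
Sum: 3.98 + 45.1 + 3.98 + 714 = 767.06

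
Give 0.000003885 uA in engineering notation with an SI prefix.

3.885 pA

= 3.885e-12 A; 1e-12 is pico.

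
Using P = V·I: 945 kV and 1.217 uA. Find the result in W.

945 × 10^3 × 1.217 × 10^-6 = 1150.065 × 10^-3 W

1.150065 W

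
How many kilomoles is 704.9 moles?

0.7049 kilomoles

(no prefix) = 10⁰, kilo = 10³; factor is 10⁻³.
704.9 × 10⁻³ = 0.7049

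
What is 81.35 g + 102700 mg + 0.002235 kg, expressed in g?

186.285 g

In g:
  81.35 g → 81.35
  102700 mg = 102700 × 10⁻³ g = 102.7
  0.002235 kg = 0.002235 × 10³ g = 2.235
Sum: 81.35 + 102.7 + 2.235 = 186.285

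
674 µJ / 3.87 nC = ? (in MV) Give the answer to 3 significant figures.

(674 × 10⁻⁶) / (3.87 × 10⁻⁹) = 174.16 × 10³ V

0.174 MV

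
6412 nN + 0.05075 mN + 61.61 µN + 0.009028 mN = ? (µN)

In µN:
  6412 nN = 6412 × 10⁻³ µN = 6.412
  0.05075 mN = 0.05075 × 10³ µN = 50.75
  61.61 µN → 61.61
  0.009028 mN = 0.009028 × 10³ µN = 9.028
Sum: 6.412 + 50.75 + 61.61 + 9.028 = 127.8

127.8 µN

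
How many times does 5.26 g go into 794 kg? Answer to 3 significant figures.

(794e3) / (5.26) = 151e3

151000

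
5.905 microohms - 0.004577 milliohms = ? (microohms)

1.328 microohms

In microohms:
  5.905 microohms → 5.905
  0.004577 milliohms = 0.004577e3 microohms = 4.577
Difference: 5.905 - 4.577 = 1.328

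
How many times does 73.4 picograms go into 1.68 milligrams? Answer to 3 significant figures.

(1.68e-3) / (73.4e-12) = 0.02289e9

22900000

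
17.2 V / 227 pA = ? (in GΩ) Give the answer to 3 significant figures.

75.8 GΩ

(17.2) / (227e-12) = 0.075771e12 Ω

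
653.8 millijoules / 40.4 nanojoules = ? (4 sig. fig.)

16180000

(653.8 × 10^-3) / (40.4 × 10^-9) = 16.183 × 10^6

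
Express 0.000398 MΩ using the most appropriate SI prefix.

398 Ω

= 398 Ω; mantissa already in [1, 1000).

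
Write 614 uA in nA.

micro = 10⁻⁶, nano = 10⁻⁹; factor is 10³.
614 × 10³ = 614000

614000 nA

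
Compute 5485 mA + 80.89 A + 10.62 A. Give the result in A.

96.995 A

In A:
  5485 mA = 5485e-3 A = 5.485
  80.89 A → 80.89
  10.62 A → 10.62
Sum: 5.485 + 80.89 + 10.62 = 96.995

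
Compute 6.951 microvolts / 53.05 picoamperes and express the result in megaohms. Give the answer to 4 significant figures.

0.1310 megaohms

(6.951e-6) / (53.05e-12) = 0.131027e6 Ω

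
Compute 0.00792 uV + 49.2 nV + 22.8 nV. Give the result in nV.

In nV:
  0.00792 uV = 0.00792 × 10^3 nV = 7.92
  49.2 nV → 49.2
  22.8 nV → 22.8
Sum: 7.92 + 49.2 + 22.8 = 79.92

79.92 nV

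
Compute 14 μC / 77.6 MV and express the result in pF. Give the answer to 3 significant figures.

0.180 pF

(14 × 10^-6) / (77.6 × 10^6) = 0.18041 × 10^-12 F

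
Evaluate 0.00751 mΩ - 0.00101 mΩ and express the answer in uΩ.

In uΩ:
  0.00751 mΩ = 0.00751 × 10³ uΩ = 7.51
  0.00101 mΩ = 0.00101 × 10³ uΩ = 1.01
Difference: 7.51 - 1.01 = 6.5

6.5 uΩ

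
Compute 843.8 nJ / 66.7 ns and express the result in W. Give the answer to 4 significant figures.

12.65 W

(843.8e-9) / (66.7e-9) = 12.6507 W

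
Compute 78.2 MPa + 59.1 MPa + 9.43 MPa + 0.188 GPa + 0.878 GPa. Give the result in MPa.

1212.73 MPa

In MPa:
  78.2 MPa → 78.2
  59.1 MPa → 59.1
  9.43 MPa → 9.43
  0.188 GPa = 0.188 × 10^3 MPa = 188
  0.878 GPa = 0.878 × 10^3 MPa = 878
Sum: 78.2 + 59.1 + 9.43 + 188 + 878 = 1212.73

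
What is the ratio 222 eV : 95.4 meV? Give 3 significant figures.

2330

(222) / (95.4 × 10⁻³) = 2.327 × 10³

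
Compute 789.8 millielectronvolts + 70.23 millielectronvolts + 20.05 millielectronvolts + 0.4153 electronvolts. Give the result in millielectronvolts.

In millielectronvolts:
  789.8 millielectronvolts → 789.8
  70.23 millielectronvolts → 70.23
  20.05 millielectronvolts → 20.05
  0.4153 electronvolts = 0.4153e3 millielectronvolts = 415.3
Sum: 789.8 + 70.23 + 20.05 + 415.3 = 1295.38

1295.38 millielectronvolts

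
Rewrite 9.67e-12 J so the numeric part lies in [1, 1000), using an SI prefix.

9.67 pJ

= 9.67e-12 J; 1e-12 is pico.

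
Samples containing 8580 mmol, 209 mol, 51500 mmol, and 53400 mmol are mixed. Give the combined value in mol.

322.48 mol

In mol:
  8580 mmol = 8580e-3 mol = 8.58
  209 mol → 209
  51500 mmol = 51500e-3 mol = 51.5
  53400 mmol = 53400e-3 mol = 53.4
Sum: 8.58 + 209 + 51.5 + 53.4 = 322.48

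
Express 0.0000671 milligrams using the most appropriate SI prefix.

= 67.1e-9 grams; 1e-9 is nano.

67.1 nanograms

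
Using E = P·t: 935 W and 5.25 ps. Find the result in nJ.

935 × 5.25e-12 = 4908.75e-12 J

4.90875 nJ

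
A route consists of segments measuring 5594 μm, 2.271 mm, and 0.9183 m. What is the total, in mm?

In mm:
  5594 μm = 5594e-3 mm = 5.594
  2.271 mm → 2.271
  0.9183 m = 0.9183e3 mm = 918.3
Sum: 5.594 + 2.271 + 918.3 = 926.165

926.165 mm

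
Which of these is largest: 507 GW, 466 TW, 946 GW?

466 TW

507 GW = 507000000000 W
466 TW = 466000000000000 W
946 GW = 946000000000 W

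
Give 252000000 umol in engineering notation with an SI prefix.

252 mol

= 252 mol; mantissa already in [1, 1000).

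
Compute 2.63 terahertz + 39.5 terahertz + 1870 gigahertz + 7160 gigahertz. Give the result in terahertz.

51.16 terahertz

In terahertz:
  2.63 terahertz → 2.63
  39.5 terahertz → 39.5
  1870 gigahertz = 1870e-3 terahertz = 1.87
  7160 gigahertz = 7160e-3 terahertz = 7.16
Sum: 2.63 + 39.5 + 1.87 + 7.16 = 51.16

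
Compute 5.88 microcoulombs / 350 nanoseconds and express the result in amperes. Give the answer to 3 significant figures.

16.8 amperes

(5.88 × 10⁻⁶) / (350 × 10⁻⁹) = 0.0168 × 10³ A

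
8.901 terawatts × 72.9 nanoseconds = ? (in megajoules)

0.6488829 megajoules

8.901 × 10¹² × 72.9 × 10⁻⁹ = 648.8829 × 10³ J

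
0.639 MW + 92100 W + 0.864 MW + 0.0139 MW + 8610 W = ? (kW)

In kW:
  0.639 MW = 0.639 × 10³ kW = 639
  92100 W = 92100 × 10⁻³ kW = 92.1
  0.864 MW = 0.864 × 10³ kW = 864
  0.0139 MW = 0.0139 × 10³ kW = 13.9
  8610 W = 8610 × 10⁻³ kW = 8.61
Sum: 639 + 92.1 + 864 + 13.9 + 8.61 = 1617.61

1617.61 kW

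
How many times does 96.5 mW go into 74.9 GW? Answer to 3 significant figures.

(74.9 × 10⁹) / (96.5 × 10⁻³) = 0.7762 × 10¹²

776000000000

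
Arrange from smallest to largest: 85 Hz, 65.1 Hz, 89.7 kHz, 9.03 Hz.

85 Hz = 85 Hz
65.1 Hz = 65.1 Hz
89.7 kHz = 89700 Hz
9.03 Hz = 9.03 Hz

9.03 Hz < 65.1 Hz < 85 Hz < 89.7 kHz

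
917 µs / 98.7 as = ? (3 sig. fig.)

(917 × 10^-6) / (98.7 × 10^-18) = 9.291 × 10^12

9290000000000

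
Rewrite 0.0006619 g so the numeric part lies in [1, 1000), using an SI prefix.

= 661.9 × 10^-6 g; 10^-6 is micro.

661.9 ug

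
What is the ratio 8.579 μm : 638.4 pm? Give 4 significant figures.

(8.579 × 10⁻⁶) / (638.4 × 10⁻¹²) = 0.013438 × 10⁶

13440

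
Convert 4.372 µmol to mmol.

micro = 1e-6, milli = 1e-3; factor is 1e-3.
4.372 × 1e-3 = 0.004372

0.004372 mmol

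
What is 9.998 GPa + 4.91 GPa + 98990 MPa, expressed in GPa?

113.898 GPa

In GPa:
  9.998 GPa → 9.998
  4.91 GPa → 4.91
  98990 MPa = 98990 × 10^-3 GPa = 98.99
Sum: 9.998 + 4.91 + 98.99 = 113.898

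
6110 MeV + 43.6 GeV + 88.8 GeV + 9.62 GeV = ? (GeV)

148.13 GeV

In GeV:
  6110 MeV = 6110e-3 GeV = 6.11
  43.6 GeV → 43.6
  88.8 GeV → 88.8
  9.62 GeV → 9.62
Sum: 6.11 + 43.6 + 88.8 + 9.62 = 148.13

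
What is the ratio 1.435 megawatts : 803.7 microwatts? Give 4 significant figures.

1785000000

(1.435 × 10^6) / (803.7 × 10^-6) = 0.0017855 × 10^12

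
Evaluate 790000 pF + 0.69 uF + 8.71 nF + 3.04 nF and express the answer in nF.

In nF:
  790000 pF = 790000 × 10⁻³ nF = 790
  0.69 uF = 0.69 × 10³ nF = 690
  8.71 nF → 8.71
  3.04 nF → 3.04
Sum: 790 + 690 + 8.71 + 3.04 = 1491.75

1491.75 nF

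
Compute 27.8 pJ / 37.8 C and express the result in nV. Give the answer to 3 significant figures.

(27.8 × 10^-12) / (37.8) = 0.73545 × 10^-12 V

0.000735 nV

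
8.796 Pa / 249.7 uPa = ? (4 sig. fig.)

35230

(8.796) / (249.7 × 10^-6) = 0.035226 × 10^6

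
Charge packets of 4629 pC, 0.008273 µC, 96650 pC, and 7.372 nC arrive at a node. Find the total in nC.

In nC:
  4629 pC = 4629 × 10⁻³ nC = 4.629
  0.008273 µC = 0.008273 × 10³ nC = 8.273
  96650 pC = 96650 × 10⁻³ nC = 96.65
  7.372 nC → 7.372
Sum: 4.629 + 8.273 + 96.65 + 7.372 = 116.924

116.924 nC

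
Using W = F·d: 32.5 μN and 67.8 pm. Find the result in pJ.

32.5e-6 × 67.8e-12 = 2203.5e-18 J

0.0022035 pJ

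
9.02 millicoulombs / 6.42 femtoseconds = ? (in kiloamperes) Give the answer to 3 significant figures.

(9.02 × 10^-3) / (6.42 × 10^-15) = 1.405 × 10^12 A

1400000000 kiloamperes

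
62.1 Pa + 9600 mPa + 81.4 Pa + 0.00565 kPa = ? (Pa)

In Pa:
  62.1 Pa → 62.1
  9600 mPa = 9600 × 10^-3 Pa = 9.6
  81.4 Pa → 81.4
  0.00565 kPa = 0.00565 × 10^3 Pa = 5.65
Sum: 62.1 + 9.6 + 81.4 + 5.65 = 158.75

158.75 Pa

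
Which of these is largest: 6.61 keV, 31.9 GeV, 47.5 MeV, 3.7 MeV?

31.9 GeV

6.61 keV = 6610 eV
31.9 GeV = 31900000000 eV
47.5 MeV = 47500000 eV
3.7 MeV = 3700000 eV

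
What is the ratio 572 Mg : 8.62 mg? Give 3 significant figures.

66400000000

(572 × 10⁶) / (8.62 × 10⁻³) = 66.36 × 10⁹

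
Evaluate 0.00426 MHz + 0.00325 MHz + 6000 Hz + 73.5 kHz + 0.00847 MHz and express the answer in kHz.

95.48 kHz

In kHz:
  0.00426 MHz = 0.00426 × 10^3 kHz = 4.26
  0.00325 MHz = 0.00325 × 10^3 kHz = 3.25
  6000 Hz = 6000 × 10^-3 kHz = 6
  73.5 kHz → 73.5
  0.00847 MHz = 0.00847 × 10^3 kHz = 8.47
Sum: 4.26 + 3.25 + 6 + 73.5 + 8.47 = 95.48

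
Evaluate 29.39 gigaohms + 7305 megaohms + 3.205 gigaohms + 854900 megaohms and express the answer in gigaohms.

In gigaohms:
  29.39 gigaohms → 29.39
  7305 megaohms = 7305 × 10^-3 gigaohms = 7.305
  3.205 gigaohms → 3.205
  854900 megaohms = 854900 × 10^-3 gigaohms = 854.9
Sum: 29.39 + 7.305 + 3.205 + 854.9 = 894.8

894.8 gigaohms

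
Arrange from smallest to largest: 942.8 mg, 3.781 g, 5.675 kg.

942.8 mg < 3.781 g < 5.675 kg

942.8 mg = 0.9428 g
3.781 g = 3.781 g
5.675 kg = 5675 g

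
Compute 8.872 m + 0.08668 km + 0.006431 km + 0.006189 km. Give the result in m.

In m:
  8.872 m → 8.872
  0.08668 km = 0.08668 × 10³ m = 86.68
  0.006431 km = 0.006431 × 10³ m = 6.431
  0.006189 km = 0.006189 × 10³ m = 6.189
Sum: 8.872 + 86.68 + 6.431 + 6.189 = 108.172

108.172 m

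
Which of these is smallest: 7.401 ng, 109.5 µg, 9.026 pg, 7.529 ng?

9.026 pg

7.401 ng = 0.000000007401 g
109.5 µg = 0.0001095 g
9.026 pg = 0.000000000009026 g
7.529 ng = 0.000000007529 g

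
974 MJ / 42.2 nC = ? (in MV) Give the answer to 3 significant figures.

(974 × 10^6) / (42.2 × 10^-9) = 23.081 × 10^15 V

23100000000 MV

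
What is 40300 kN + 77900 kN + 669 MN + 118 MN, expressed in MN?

905.2 MN

In MN:
  40300 kN = 40300e-3 MN = 40.3
  77900 kN = 77900e-3 MN = 77.9
  669 MN → 669
  118 MN → 118
Sum: 40.3 + 77.9 + 669 + 118 = 905.2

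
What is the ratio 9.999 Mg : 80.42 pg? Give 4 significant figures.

124300000000000000

(9.999 × 10^6) / (80.42 × 10^-12) = 0.12433 × 10^18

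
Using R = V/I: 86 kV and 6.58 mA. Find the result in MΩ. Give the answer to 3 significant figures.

13.1 MΩ

(86 × 10^3) / (6.58 × 10^-3) = 13.07 × 10^6 Ω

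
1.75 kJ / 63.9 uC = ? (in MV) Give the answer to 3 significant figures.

(1.75e3) / (63.9e-6) = 0.027387e9 V

27.4 MV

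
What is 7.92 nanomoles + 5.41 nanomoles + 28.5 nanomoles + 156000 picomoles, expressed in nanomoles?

197.83 nanomoles

In nanomoles:
  7.92 nanomoles → 7.92
  5.41 nanomoles → 5.41
  28.5 nanomoles → 28.5
  156000 picomoles = 156000 × 10^-3 nanomoles = 156
Sum: 7.92 + 5.41 + 28.5 + 156 = 197.83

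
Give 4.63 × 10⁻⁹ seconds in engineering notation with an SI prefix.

= 4.63 × 10⁻⁹ seconds; 10⁻⁹ is nano.

4.63 nanoseconds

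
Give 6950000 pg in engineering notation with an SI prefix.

6.95 ug

= 6.95e-6 g; 1e-6 is micro.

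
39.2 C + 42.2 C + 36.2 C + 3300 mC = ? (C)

120.9 C

In C:
  39.2 C → 39.2
  42.2 C → 42.2
  36.2 C → 36.2
  3300 mC = 3300e-3 C = 3.3
Sum: 39.2 + 42.2 + 36.2 + 3.3 = 120.9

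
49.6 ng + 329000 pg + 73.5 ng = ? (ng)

In ng:
  49.6 ng → 49.6
  329000 pg = 329000 × 10⁻³ ng = 329
  73.5 ng → 73.5
Sum: 49.6 + 329 + 73.5 = 452.1

452.1 ng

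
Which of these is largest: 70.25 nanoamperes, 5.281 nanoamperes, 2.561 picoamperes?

70.25 nanoamperes = 0.00000007025 amperes
5.281 nanoamperes = 0.000000005281 amperes
2.561 picoamperes = 0.000000000002561 amperes

70.25 nanoamperes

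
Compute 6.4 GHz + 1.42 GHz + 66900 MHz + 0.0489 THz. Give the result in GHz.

123.62 GHz

In GHz:
  6.4 GHz → 6.4
  1.42 GHz → 1.42
  66900 MHz = 66900 × 10^-3 GHz = 66.9
  0.0489 THz = 0.0489 × 10^3 GHz = 48.9
Sum: 6.4 + 1.42 + 66.9 + 48.9 = 123.62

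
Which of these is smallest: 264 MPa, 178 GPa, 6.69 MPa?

264 MPa = 264000000 Pa
178 GPa = 178000000000 Pa
6.69 MPa = 6690000 Pa

6.69 MPa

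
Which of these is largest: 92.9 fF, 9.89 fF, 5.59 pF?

5.59 pF

92.9 fF = 0.0000000000000929 F
9.89 fF = 0.00000000000000989 F
5.59 pF = 0.00000000000559 F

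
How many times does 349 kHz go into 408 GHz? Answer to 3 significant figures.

1170000

(408 × 10⁹) / (349 × 10³) = 1.169 × 10⁶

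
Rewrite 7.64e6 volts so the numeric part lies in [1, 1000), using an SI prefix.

= 7.64e6 volts; 1e6 is mega.

7.64 megavolts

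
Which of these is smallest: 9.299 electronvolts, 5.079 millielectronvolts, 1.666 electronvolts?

5.079 millielectronvolts

9.299 electronvolts = 9.299 electronvolts
5.079 millielectronvolts = 0.005079 electronvolts
1.666 electronvolts = 1.666 electronvolts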